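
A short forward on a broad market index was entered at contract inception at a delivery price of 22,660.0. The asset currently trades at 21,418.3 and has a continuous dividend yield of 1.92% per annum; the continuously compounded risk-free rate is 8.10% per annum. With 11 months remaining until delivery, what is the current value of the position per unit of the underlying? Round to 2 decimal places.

Current fair forward for the remaining 11 months: F = S·e^((r − q)·T), (r − q) = 0.0810 − 0.0192 = 0.0618
F = 21418.3 · e^(0.0618 × 11/12) = 21418.3 × 1.05828535 = 22666.6731
Value of long forward = (F − K)·e^(−rT) = (22666.6731 − 22660.0) · e^(−0.0810·11/12)
= 6.6731 × 0.92843955 = 6.20
Short position value = −(long value) = -6.20

-6.20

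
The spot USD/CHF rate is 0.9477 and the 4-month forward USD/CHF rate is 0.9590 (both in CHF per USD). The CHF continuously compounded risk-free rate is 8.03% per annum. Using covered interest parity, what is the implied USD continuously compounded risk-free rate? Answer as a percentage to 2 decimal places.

4.47%

F = S·e^((r_CHF − r_USD)T) ⇒ r_USD = r_CHF − ln(F/S)/T
ln(0.9590/0.9477) = 0.011853; /(4/12) = 0.035559
r_USD = 0.0803 − 0.035559 = 0.044741
r_USD = 4.47%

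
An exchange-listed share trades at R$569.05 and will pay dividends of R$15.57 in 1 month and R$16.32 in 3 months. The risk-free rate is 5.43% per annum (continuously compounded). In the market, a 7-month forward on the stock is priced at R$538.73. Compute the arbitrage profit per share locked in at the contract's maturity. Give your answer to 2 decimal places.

R$16.02 per share

PV(dividends) I = 15.57·e^(−0.0543·1/12) + 16.32·e^(−0.0543·3/12) = 31.5997
Fair forward F* = (S − I)·e^(rT) = (569.05 − 31.5997)·e^0.031675 = 537.4503 × 1.032182 = 554.7465
Market R$538.73 < fair 554.7465: forward underpriced → reverse cash-and-carry (short the stock, invest proceeds at r, pay the dividends, go long the forward).
Profit at T = |F_mkt − F*| = |538.73 − 554.7465| = R$16.02 per share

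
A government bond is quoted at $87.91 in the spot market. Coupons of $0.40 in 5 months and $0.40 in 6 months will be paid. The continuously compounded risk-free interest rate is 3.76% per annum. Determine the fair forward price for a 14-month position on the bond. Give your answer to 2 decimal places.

$91.03

PV(coupons) I = 0.40·e^(−0.0376·5/12) + 0.40·e^(−0.0376·6/12)
I = 0.3938 + 0.3926 = 0.7864
F = (S − I)·e^(rT) = (87.91 − 0.7864) · e^(0.0376·14/12)
= 87.1236 · e^0.043867 = 87.1236 × 1.044843 = $91.03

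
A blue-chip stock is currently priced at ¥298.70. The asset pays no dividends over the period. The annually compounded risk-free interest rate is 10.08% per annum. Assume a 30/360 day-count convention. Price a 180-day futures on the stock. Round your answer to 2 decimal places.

¥313.39

F = S · (1+r)^T
= 298.70 × 1.049190
F = ¥313.39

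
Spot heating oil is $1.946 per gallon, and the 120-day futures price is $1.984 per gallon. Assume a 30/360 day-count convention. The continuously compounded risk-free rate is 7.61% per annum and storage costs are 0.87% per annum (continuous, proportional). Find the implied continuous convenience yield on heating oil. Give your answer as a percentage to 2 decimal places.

F = S·e^((r+u−y)T) ⇒ (r+u−y) = ln(F/S)/T
ln(1.984/1.946) = 0.019339; /T ⇒ 0.058017
y = r + u − ln(F/S)/T = 0.0761 + 0.0087 − 0.058017 = 0.026783
y = 2.68%

2.68%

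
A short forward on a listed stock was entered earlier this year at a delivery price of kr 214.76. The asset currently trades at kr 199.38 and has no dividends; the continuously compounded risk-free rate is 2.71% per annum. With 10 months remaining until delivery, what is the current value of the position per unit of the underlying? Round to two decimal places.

kr 10.58

Current fair forward for the remaining 10 months: F = S·e^(r·T), r = 0.0271
F = 199.38 · e^(0.0271 × 10/12) = 199.38 × 1.022840 = 203.9338
Value of long forward = (F − K)·e^(−rT) = (203.9338 − 214.76) · e^(−0.0271·10/12)
= -10.8262 × 0.977670 = -10.58
Short position value = −(long value) = kr 10.58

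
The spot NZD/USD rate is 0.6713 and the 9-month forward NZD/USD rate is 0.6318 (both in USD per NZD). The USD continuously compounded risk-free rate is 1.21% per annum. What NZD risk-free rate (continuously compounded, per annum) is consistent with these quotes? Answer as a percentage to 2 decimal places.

F = S·e^((r_USD − r_NZD)T) ⇒ r_NZD = r_USD − ln(F/S)/T
ln(0.6318/0.6713) = -0.060643; /(9/12) = -0.080857
r_NZD = 0.0121 + 0.080857 = 0.092957
r_NZD = 9.30%

9.30%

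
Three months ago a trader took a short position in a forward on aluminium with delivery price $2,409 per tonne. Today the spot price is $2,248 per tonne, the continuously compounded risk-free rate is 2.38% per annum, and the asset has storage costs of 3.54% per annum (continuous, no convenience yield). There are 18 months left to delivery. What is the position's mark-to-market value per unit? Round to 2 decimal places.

-$46.08 per tonne

Current fair forward for the remaining 18 months: F = S·e^((r + u)·T), (r + u) = 0.0238 + 0.0354 = 0.0592
F = 2248 · e^(0.0592 × 18/12) = 2248 × 1.09286206 = 2456.7539
Value of long forward = (F − K)·e^(−rT) = (2456.7539 − 2409) · e^(−0.0238·18/12)
= 47.7539 × 0.96492973 = 46.08
Short position value = −(long value) = -$46.08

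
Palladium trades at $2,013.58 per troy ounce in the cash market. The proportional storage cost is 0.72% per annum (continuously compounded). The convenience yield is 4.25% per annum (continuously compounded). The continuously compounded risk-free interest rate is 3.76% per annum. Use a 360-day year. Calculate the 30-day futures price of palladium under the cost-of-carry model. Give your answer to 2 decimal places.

$2,013.97 per troy ounce

Net carry = r + u − y = 0.0376 + 0.0072 − 0.0425 = 0.0023
F = S·e^((r+u−y)T) = 2013.58 · e^(0.0023 × 30/360) = 2013.58 · e^0.00019167
= 2013.58 × 1.00019169 = $2,013.97 per troy ounce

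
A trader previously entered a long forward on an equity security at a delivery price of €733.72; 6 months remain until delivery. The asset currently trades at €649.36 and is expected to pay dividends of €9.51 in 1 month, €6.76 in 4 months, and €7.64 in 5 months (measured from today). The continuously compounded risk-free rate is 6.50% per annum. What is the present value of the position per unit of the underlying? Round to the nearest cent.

PV(remaining dividends) I = 9.51·e^(−0.0650·1/12) + 6.76·e^(−0.0650·4/12) + 7.64·e^(−0.0650·5/12) = 23.5096
Current forward F = (S − I)·e^(rT) = (649.36 − 23.5096)·e^(0.0650·6/12) = 625.8504 × 1.033034 = 646.5247
Value (long) = (F − K)·e^(−rT) = (646.5247 − 733.72) × 0.968022 = -84.4070
Value = -€84.41

-€84.41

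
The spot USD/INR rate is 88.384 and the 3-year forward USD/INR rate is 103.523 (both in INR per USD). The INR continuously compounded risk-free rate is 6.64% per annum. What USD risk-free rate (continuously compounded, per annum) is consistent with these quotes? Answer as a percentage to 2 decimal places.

1.37%

F = S·e^((r_INR − r_USD)T) ⇒ r_USD = r_INR − ln(F/S)/T
ln(103.523/88.384) = 0.158103; /(3) = 0.052701
r_USD = 0.0664 − 0.052701 = 0.013699
r_USD = 1.37%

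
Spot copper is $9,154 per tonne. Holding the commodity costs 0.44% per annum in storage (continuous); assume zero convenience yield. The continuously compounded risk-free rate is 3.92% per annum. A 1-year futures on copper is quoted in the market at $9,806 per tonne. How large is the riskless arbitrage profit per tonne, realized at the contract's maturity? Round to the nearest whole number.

$244 per tonne

Fair futures: F* = S·e^(carry·T), with carry = (r + u) = 0.0392 + 0.0044 = 0.0436
F* = 9154 · e^(0.0436 × 1) = 9154 · e^0.043600 = 9154 × 1.044564 = $9561.9389
Market $9806 > fair $9561.9389: forward overpriced → cash-and-carry (buy spot, short the forward).
At maturity, profit = |F_mkt − F*| = |9806 − 9561.9389| = $244 per tonne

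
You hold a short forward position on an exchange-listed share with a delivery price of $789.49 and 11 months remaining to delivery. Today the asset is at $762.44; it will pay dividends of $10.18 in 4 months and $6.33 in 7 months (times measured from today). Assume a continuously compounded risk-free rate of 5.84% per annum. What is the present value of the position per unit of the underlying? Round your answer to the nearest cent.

PV(remaining dividends) I = 10.18·e^(−0.0584·4/12) + 6.33·e^(−0.0584·7/12) = 16.1017
Current forward F = (S − I)·e^(rT) = (762.44 − 16.1017)·e^(0.0584·11/12) = 746.3383 × 1.054992 = 787.3809
Value (long) = (F − K)·e^(−rT) = (787.3809 − 789.49) × 0.947874 = -1.9992
Short position value = −(long value) = $2.00

$2.00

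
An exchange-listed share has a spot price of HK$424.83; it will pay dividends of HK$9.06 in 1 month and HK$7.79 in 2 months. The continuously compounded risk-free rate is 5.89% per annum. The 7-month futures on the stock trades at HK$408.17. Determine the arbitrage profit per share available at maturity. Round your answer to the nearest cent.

HK$14.20 per share

PV(dividends) I = 9.06·e^(−0.0589·1/12) + 7.79·e^(−0.0589·2/12) = 16.7295
Fair futures F* = (S − I)·e^(rT) = (424.83 − 16.7295)·e^0.034358 = 408.1005 × 1.034955 = 422.3657
Market HK$408.17 < fair 422.3657: forward underpriced → reverse cash-and-carry (short the stock, invest proceeds at r, pay the dividends, go long the forward).
Profit at T = |F_mkt − F*| = |408.17 − 422.3657| = HK$14.20 per share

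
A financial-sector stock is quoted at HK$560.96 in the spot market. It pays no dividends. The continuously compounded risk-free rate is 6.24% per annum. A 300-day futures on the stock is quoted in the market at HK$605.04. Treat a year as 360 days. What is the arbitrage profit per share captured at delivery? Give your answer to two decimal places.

HK$14.14 per share

Fair futures: F* = S·e^(carry·T), with carry = r = 0.0624
F* = 560.96 · e^(0.0624 × 300/360) = 560.96 · e^0.052000 = 560.96 × 1.053376 = HK$590.9018
Market HK$605.04 > fair HK$590.9018: forward overpriced → cash-and-carry (buy spot, short the forward).
At maturity, profit = |F_mkt − F*| = |605.04 − 590.9018| = HK$14.14 per share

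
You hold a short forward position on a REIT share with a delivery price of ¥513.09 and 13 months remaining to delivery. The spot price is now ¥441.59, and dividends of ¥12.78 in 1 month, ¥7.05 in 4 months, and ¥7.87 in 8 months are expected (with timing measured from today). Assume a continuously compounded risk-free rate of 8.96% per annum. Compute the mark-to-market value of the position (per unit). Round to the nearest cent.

¥50.98

PV(remaining dividends) I = 12.78·e^(−0.0896·1/12) + 7.05·e^(−0.0896·4/12) + 7.87·e^(−0.0896·8/12) = 26.9411
Current forward F = (S − I)·e^(rT) = (441.59 − 26.9411)·e^(0.0896·13/12) = 414.6489 × 1.101934 = 456.9157
Value (long) = (F − K)·e^(−rT) = (456.9157 − 513.09) × 0.907496 = -50.9780
Short position value = −(long value) = ¥50.98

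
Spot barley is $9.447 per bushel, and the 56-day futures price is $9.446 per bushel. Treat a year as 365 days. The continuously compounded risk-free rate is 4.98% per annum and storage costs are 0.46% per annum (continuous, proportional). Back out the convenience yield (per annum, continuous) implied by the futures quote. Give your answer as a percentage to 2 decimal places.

5.51%

F = S·e^((r+u−y)T) ⇒ (r+u−y) = ln(F/S)/T
ln(9.446/9.447) = -0.000106; /T ⇒ -0.000691
y = r + u − ln(F/S)/T = 0.0498 + 0.0046 + 0.000691 = 0.055091
y = 5.51%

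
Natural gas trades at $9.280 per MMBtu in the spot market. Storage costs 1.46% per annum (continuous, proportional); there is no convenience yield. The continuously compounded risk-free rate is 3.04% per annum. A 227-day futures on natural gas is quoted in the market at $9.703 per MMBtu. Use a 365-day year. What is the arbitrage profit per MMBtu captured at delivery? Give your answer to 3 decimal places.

Fair futures: F* = S·e^(carry·T), with carry = (r + u) = 0.0304 + 0.0146 = 0.0450
F* = 9.280 · e^(0.0450 × 227/365) = 9.280 · e^0.027986 = 9.280 × 1.028381 = $9.5434
Market $9.703 > fair $9.5434: forward overpriced → cash-and-carry (buy spot, short the forward).
At maturity, profit = |F_mkt − F*| = |9.703 − 9.5434| = $0.160 per MMBtu

$0.160 per MMBtu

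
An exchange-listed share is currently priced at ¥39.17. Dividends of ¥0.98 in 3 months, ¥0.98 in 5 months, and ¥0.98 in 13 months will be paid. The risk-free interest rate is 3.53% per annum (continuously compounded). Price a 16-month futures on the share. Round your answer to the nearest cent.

PV(dividends) I = 0.98·e^(−0.0353·3/12) + 0.98·e^(−0.0353·5/12) + 0.98·e^(−0.0353·13/12)
I = 0.9714 + 0.9657 + 0.9432 = 2.8803
F = (S − I)·e^(rT) = (39.17 − 2.8803) · e^(0.0353·16/12)
= 36.2897 · e^0.047067 = 36.2897 × 1.048192 = ¥38.04

¥38.04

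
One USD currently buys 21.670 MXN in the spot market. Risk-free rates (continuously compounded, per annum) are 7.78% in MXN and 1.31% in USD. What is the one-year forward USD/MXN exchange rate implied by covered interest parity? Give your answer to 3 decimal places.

23.118

F = S·e^((r_MXN − r_USD)T) = 21.670 · e^((0.0778 − 0.0131) × 12/12)
= 21.670 · e^0.064700 = 21.670 × 1.066839
F = 23.118 MXN per USD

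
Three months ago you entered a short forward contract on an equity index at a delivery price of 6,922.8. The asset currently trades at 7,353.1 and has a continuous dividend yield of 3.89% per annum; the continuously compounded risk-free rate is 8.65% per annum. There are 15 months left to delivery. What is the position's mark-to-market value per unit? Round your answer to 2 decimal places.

Current fair forward for the remaining 15 months: F = S·e^((r − q)·T), (r − q) = 0.0865 − 0.0389 = 0.0476
F = 7353.1 · e^(0.0476 × 15/12) = 7353.1 × 1.06130576 = 7803.8874
Value of long forward = (F − K)·e^(−rT) = (7803.8874 − 6922.8) · e^(−0.0865·15/12)
= 881.0874 × 0.89751540 = 790.79
Short position value = −(long value) = -790.79

-790.79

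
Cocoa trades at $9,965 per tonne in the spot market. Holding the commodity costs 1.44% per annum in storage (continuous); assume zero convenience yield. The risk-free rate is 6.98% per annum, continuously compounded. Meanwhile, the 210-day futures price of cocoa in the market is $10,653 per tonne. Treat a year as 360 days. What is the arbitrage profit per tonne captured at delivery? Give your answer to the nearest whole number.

$186 per tonne

Fair futures: F* = S·e^(carry·T), with carry = (r + u) = 0.0698 + 0.0144 = 0.0842
F* = 9965 · e^(0.0842 × 210/360) = 9965 · e^0.049117 = 9965 × 1.050343 = $10466.6680
Market $10653 > fair $10466.6680: forward overpriced → cash-and-carry (buy spot, short the forward).
At maturity, profit = |F_mkt − F*| = |10653 − 10466.6680| = $186 per tonne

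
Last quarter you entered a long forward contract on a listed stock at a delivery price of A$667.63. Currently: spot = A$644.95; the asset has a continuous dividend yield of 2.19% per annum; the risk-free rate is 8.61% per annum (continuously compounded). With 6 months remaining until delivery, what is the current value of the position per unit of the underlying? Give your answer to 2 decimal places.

-A$1.57

Current fair forward for the remaining 6 months: F = S·e^((r − q)·T), (r − q) = 0.0861 − 0.0219 = 0.0642
F = 644.95 · e^(0.0642 × 6/12) = 644.95 × 1.032621 = 665.9889
Value of long forward = (F − K)·e^(−rT) = (665.9889 − 667.63) · e^(−0.0861·6/12)
= -1.6411 × 0.957863 = -1.57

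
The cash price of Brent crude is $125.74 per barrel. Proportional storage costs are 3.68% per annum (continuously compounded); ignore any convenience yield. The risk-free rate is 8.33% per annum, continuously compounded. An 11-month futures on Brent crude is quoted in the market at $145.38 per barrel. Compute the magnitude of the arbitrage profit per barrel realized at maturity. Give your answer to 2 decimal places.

$5.01 per barrel

Fair futures: F* = S·e^(carry·T), with carry = (r + u) = 0.0833 + 0.0368 = 0.1201
F* = 125.74 · e^(0.1201 × 11/12) = 125.74 · e^0.110092 = 125.74 × 1.116381 = $140.3737
Market $145.38 > fair $140.3737: forward overpriced → cash-and-carry (buy spot, short the forward).
At maturity, profit = |F_mkt − F*| = |145.38 − 140.3737| = $5.01 per barrel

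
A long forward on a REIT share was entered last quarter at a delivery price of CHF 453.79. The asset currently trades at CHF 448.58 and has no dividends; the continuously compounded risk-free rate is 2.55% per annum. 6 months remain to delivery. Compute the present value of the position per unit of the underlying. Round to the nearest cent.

CHF 0.54

Current fair forward for the remaining 6 months: F = S·e^(r·T), r = 0.0255
F = 448.58 · e^(0.0255 × 6/12) = 448.58 × 1.012832 = 454.3362
Value of long forward = (F − K)·e^(−rT) = (454.3362 − 453.79) · e^(−0.0255·6/12)
= 0.5462 × 0.987331 = 0.54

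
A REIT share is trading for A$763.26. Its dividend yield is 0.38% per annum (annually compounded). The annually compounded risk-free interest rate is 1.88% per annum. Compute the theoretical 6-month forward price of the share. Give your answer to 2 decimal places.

F = S · (1+r)^T / (1+q)^T
= 763.26 × 1.009356 / 1.001898 = 763.26 × 1.007444
F = A$768.94

A$768.94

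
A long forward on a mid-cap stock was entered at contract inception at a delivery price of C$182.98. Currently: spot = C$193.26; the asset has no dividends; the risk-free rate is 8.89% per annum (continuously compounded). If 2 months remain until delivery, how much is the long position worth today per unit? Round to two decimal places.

C$12.97

Current fair forward for the remaining 2 months: F = S·e^(r·T), r = 0.0889
F = 193.26 · e^(0.0889 × 2/12) = 193.26 × 1.014927 = 196.1448
Value of long forward = (F − K)·e^(−rT) = (196.1448 − 182.98) · e^(−0.0889·2/12)
= 13.1648 × 0.985293 = 12.97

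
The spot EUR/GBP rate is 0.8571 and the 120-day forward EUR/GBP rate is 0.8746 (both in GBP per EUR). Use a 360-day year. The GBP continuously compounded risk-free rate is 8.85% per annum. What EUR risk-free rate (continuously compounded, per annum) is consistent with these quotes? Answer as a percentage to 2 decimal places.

F = S·e^((r_GBP − r_EUR)T) ⇒ r_EUR = r_GBP − ln(F/S)/T
ln(0.8746/0.8571) = 0.020212; /(120/360) = 0.060636
r_EUR = 0.0885 − 0.060636 = 0.027864
r_EUR = 2.79%

2.79%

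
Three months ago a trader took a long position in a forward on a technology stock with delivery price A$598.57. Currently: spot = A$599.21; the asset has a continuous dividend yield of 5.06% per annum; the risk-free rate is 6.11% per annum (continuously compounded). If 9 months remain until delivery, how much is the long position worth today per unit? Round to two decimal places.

Current fair forward for the remaining 9 months: F = S·e^((r − q)·T), (r − q) = 0.0611 − 0.0506 = 0.0105
F = 599.21 · e^(0.0105 × 9/12) = 599.21 × 1.007906 = 603.9474
Value of long forward = (F − K)·e^(−rT) = (603.9474 − 598.57) · e^(−0.0611·9/12)
= 5.3774 × 0.955209 = 5.14

A$5.14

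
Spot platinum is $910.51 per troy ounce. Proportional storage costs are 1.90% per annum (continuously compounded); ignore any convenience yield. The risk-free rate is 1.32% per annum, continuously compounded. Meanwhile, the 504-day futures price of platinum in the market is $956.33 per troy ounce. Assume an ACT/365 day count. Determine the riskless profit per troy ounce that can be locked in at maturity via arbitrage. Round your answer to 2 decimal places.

Fair futures: F* = S·e^(carry·T), with carry = (r + u) = 0.0132 + 0.0190 = 0.0322
F* = 910.51 · e^(0.0322 × 504/365) = 910.51 · e^0.044462 = 910.51 × 1.045465 = $951.9063
Market $956.33 > fair $951.9063: forward overpriced → cash-and-carry (buy spot, short the forward).
At maturity, profit = |F_mkt − F*| = |956.33 − 951.9063| = $4.42 per troy ounce

$4.42 per troy ounce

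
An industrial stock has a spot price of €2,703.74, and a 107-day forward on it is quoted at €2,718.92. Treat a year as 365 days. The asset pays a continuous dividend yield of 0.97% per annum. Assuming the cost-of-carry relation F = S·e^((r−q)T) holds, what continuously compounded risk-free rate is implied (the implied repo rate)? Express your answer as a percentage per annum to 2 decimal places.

From F = S·e^((r−q)T): (r − q) = ln(F/S)/T
ln(2718.92/2703.74) = ln(1.005614) = 0.005598
(r − q) = 0.005598 / (107/365) = 0.019096
r = ln(F/S)/T + q = 0.019096 + 0.0097 = 0.028796
r = 2.88%

2.88%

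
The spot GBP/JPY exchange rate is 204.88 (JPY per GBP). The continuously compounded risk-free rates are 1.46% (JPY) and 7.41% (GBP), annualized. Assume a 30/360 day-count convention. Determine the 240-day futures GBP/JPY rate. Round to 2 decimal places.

196.91

F = S·e^((r_JPY − r_GBP)T) = 204.88 · e^((0.0146 − 0.0741) × 240/360)
= 204.88 · e^-0.039667 = 204.88 × 0.961109
F = 196.91 JPY per GBP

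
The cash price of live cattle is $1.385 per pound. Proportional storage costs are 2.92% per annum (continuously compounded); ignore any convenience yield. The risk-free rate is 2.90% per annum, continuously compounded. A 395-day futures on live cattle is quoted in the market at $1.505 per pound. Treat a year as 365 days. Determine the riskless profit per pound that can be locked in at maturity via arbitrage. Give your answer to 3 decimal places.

$0.030 per pound

Fair futures: F* = S·e^(carry·T), with carry = (r + u) = 0.0290 + 0.0292 = 0.0582
F* = 1.385 · e^(0.0582 × 395/365) = 1.385 · e^0.062984 = 1.385 × 1.065010 = $1.4750
Market $1.505 > fair $1.4750: forward overpriced → cash-and-carry (buy spot, short the forward).
At maturity, profit = |F_mkt − F*| = |1.505 − 1.4750| = $0.030 per pound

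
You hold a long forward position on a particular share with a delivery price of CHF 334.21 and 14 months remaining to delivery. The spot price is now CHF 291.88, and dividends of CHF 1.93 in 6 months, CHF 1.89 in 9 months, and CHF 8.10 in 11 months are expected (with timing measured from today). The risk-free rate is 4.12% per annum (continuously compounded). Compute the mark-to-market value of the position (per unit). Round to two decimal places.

-CHF 38.17

PV(remaining dividends) I = 1.93·e^(−0.0412·6/12) + 1.89·e^(−0.0412·9/12) + 8.10·e^(−0.0412·11/12) = 11.5229
Current forward F = (S − I)·e^(rT) = (291.88 − 11.5229)·e^(0.0412·14/12) = 280.3571 × 1.049241 = 294.1622
Value (long) = (F − K)·e^(−rT) = (294.1622 − 334.21) × 0.953070 = -38.1684
Value = -CHF 38.17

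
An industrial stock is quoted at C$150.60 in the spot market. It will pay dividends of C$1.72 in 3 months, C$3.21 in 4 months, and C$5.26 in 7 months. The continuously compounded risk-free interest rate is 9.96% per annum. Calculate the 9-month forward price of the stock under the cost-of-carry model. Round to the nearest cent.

PV(dividends) I = 1.72·e^(−0.0996·3/12) + 3.21·e^(−0.0996·4/12) + 5.26·e^(−0.0996·7/12)
I = 1.6777 + 3.1052 + 4.9631 = 9.7460
F = (S − I)·e^(rT) = (150.60 − 9.7460) · e^(0.0996·9/12)
= 140.8540 · e^0.074700 = 140.8540 × 1.077561 = C$151.78

C$151.78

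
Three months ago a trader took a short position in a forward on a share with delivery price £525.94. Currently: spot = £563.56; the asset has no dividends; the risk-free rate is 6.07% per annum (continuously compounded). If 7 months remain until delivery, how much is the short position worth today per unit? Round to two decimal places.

Current fair forward for the remaining 7 months: F = S·e^(r·T), r = 0.0607
F = 563.56 · e^(0.0607 × 7/12) = 563.56 × 1.036043 = 583.8724
Value of long forward = (F − K)·e^(−rT) = (583.8724 − 525.94) · e^(−0.0607·7/12)
= 57.9324 × 0.965211 = 55.92
Short position value = −(long value) = -£55.92

-£55.92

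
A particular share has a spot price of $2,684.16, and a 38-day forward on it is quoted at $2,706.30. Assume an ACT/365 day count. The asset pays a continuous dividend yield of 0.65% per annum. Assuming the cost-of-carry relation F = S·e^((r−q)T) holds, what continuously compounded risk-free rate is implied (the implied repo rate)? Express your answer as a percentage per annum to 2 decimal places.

From F = S·e^((r−q)T): (r − q) = ln(F/S)/T
ln(2706.30/2684.16) = ln(1.008248) = 0.008214
(r − q) = 0.008214 / (38/365) = 0.078898
r = ln(F/S)/T + q = 0.078898 + 0.0065 = 0.085398
r = 8.54%

8.54%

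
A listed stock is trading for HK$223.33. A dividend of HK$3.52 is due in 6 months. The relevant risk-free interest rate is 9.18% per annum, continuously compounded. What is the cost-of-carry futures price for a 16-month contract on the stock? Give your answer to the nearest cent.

HK$248.61

PV(dividends) I = 3.52·e^(−0.0918·6/12)
I = 3.3621
F = (S − I)·e^(rT) = (223.33 − 3.3621) · e^(0.0918·16/12)
= 219.9679 · e^0.122400 = 219.9679 × 1.130206 = HK$248.61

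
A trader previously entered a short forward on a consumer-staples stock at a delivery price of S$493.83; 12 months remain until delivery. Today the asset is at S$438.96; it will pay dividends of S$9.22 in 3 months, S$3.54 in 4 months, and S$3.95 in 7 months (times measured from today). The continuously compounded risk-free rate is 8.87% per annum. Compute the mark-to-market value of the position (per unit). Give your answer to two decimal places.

S$29.16

PV(remaining dividends) I = 9.22·e^(−0.0887·3/12) + 3.54·e^(−0.0887·4/12) + 3.95·e^(−0.0887·7/12) = 16.2055
Current forward F = (S − I)·e^(rT) = (438.96 − 16.2055)·e^(0.0887·12/12) = 422.7545 × 1.092753 = 461.9662
Value (long) = (F − K)·e^(−rT) = (461.9662 − 493.83) × 0.915120 = -29.1592
Short position value = −(long value) = S$29.16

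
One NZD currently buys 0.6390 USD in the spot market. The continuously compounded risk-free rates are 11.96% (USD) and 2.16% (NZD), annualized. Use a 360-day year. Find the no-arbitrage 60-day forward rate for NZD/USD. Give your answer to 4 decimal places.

0.6495

F = S·e^((r_USD − r_NZD)T) = 0.6390 · e^((0.1196 − 0.0216) × 60/360)
= 0.6390 · e^0.016333 = 0.6390 × 1.016467
F = 0.6495 USD per NZD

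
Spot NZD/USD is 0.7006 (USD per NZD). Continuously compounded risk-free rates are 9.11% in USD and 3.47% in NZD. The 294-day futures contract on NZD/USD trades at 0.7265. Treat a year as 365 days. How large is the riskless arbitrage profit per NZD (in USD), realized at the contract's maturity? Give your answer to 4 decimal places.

0.0067 per NZD (in USD)

Fair futures: F* = S·e^(carry·T), with carry = (r_USD − r_NZD) = 0.0911 − 0.0347 = 0.0564
F* = 0.7006 · e^(0.0564 × 294/365) = 0.7006 · e^0.045429 = 0.7006 × 1.046477 = 0.7332
Market 0.7265 < fair 0.7332: forward underpriced → reverse cash-and-carry (short spot, go long the forward).
At maturity, profit = |F_mkt − F*| = |0.7265 − 0.7332| = 0.0067 per NZD (in USD)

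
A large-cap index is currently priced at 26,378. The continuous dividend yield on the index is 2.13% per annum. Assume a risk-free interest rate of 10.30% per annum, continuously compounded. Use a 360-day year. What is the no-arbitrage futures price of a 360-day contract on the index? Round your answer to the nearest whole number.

F = S·e^((r − q)T) = 26378 · e^((0.1030 − 0.0213) × 360/360)
= 26378 · e^0.081700 = 26378 × 1.085130
F = 28,624

28,624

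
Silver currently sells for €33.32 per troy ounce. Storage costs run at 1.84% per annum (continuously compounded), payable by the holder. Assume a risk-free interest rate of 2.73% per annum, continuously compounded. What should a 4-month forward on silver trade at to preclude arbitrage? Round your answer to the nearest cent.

€33.83 per troy ounce

Net carry = r + u − y = 0.0273 + 0.0184 − 0.0000 = 0.0457
F = S·e^((r+u−y)T) = 33.32 · e^(0.0457 × 4/12) = 33.32 · e^0.015233
= 33.32 × 1.015350 = €33.83 per troy ounce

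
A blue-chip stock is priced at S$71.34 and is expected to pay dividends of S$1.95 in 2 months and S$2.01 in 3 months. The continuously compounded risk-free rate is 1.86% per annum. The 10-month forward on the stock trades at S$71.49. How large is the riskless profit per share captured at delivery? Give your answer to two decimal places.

S$3.04 per share

PV(dividends) I = 1.95·e^(−0.0186·2/12) + 2.01·e^(−0.0186·3/12) = 3.9446
Fair forward F* = (S − I)·e^(rT) = (71.34 − 3.9446)·e^0.015500 = 67.3954 × 1.015621 = 68.4482
Market S$71.49 > fair 68.4482: forward overpriced → cash-and-carry (borrow at r, buy the stock and collect the dividends, short the forward).
Profit at T = |F_mkt − F*| = |71.49 − 68.4482| = S$3.04 per share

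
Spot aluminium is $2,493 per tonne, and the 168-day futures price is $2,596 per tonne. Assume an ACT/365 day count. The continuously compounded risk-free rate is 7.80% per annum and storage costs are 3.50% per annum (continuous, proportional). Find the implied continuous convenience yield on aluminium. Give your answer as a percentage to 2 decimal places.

F = S·e^((r+u−y)T) ⇒ (r+u−y) = ln(F/S)/T
ln(2596/2493) = 0.040485; /T ⇒ 0.087958
y = r + u − ln(F/S)/T = 0.0780 + 0.0350 − 0.087958 = 0.025042
y = 2.50%

2.50%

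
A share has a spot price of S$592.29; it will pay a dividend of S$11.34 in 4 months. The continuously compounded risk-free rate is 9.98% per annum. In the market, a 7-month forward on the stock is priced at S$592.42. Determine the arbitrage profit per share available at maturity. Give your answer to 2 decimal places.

PV(dividends) I = 11.34·e^(−0.0998·4/12) = 10.9690
Fair forward F* = (S − I)·e^(rT) = (592.29 − 10.9690)·e^0.058217 = 581.3210 × 1.059945 = 616.1683
Market S$592.42 < fair 616.1683: forward underpriced → reverse cash-and-carry (short the stock, invest proceeds at r, pay the dividends, go long the forward).
Profit at T = |F_mkt − F*| = |592.42 − 616.1683| = S$23.75 per share

S$23.75 per share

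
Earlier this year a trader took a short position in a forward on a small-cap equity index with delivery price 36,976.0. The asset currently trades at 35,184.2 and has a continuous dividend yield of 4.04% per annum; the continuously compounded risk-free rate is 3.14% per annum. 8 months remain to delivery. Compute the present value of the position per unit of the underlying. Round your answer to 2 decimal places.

Current fair forward for the remaining 8 months: F = S·e^((r − q)·T), (r − q) = 0.0314 − 0.0404 = -0.0090
F = 35184.2 · e^(-0.0090 × 8/12) = 35184.2 × 0.99401796 = 34973.7267
Value of long forward = (F − K)·e^(−rT) = (34973.7267 − 36976.0) · e^(−0.0314·8/12)
= -2002.2733 × 0.97928425 = -1960.79
Short position value = −(long value) = 1960.79

1960.79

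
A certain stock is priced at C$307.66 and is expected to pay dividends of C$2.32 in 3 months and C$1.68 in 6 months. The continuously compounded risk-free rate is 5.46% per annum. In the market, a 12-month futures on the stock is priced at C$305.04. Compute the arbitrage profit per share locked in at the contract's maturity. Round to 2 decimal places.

C$15.74 per share

PV(dividends) I = 2.32·e^(−0.0546·3/12) + 1.68·e^(−0.0546·6/12) = 3.9233
Fair futures F* = (S − I)·e^(rT) = (307.66 − 3.9233)·e^0.054600 = 303.7367 × 1.056118 = 320.7818
Market C$305.04 < fair 320.7818: forward underpriced → reverse cash-and-carry (short the stock, invest proceeds at r, pay the dividends, go long the forward).
Profit at T = |F_mkt − F*| = |305.04 − 320.7818| = C$15.74 per share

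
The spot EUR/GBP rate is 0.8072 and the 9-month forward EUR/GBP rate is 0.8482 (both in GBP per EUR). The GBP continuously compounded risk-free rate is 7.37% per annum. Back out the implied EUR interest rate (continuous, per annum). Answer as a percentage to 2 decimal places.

0.76%

F = S·e^((r_GBP − r_EUR)T) ⇒ r_EUR = r_GBP − ln(F/S)/T
ln(0.8482/0.8072) = 0.049545; /(9/12) = 0.066060
r_EUR = 0.0737 − 0.066060 = 0.007640
r_EUR = 0.76%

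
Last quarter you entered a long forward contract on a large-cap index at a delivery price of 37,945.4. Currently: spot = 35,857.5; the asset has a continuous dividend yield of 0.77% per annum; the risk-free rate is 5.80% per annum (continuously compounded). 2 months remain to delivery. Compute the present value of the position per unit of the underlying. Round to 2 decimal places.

Current fair forward for the remaining 2 months: F = S·e^((r − q)·T), (r − q) = 0.0580 − 0.0077 = 0.0503
F = 35857.5 · e^(0.0503 × 2/12) = 35857.5 × 1.00841857 = 36159.3689
Value of long forward = (F − K)·e^(−rT) = (36159.3689 − 37945.4) · e^(−0.0580·2/12)
= -1786.0311 × 0.99037991 = -1768.85

-1768.85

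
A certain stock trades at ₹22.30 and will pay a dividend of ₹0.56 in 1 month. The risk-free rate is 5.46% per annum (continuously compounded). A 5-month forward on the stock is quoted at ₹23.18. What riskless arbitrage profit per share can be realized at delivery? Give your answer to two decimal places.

₹0.94 per share

PV(dividends) I = 0.56·e^(−0.0546·1/12) = 0.5575
Fair forward F* = (S − I)·e^(rT) = (22.30 − 0.5575)·e^0.022750 = 21.7425 × 1.023011 = 22.2428
Market ₹23.18 > fair 22.2428: forward overpriced → cash-and-carry (borrow at r, buy the stock and collect the dividends, short the forward).
Profit at T = |F_mkt − F*| = |23.18 − 22.2428| = ₹0.94 per share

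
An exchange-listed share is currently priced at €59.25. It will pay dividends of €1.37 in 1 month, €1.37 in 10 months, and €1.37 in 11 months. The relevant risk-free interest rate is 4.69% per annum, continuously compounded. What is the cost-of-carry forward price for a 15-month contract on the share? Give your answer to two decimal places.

€58.59

PV(dividends) I = 1.37·e^(−0.0469·1/12) + 1.37·e^(−0.0469·10/12) + 1.37·e^(−0.0469·11/12)
I = 1.3647 + 1.3175 + 1.3123 = 3.9945
F = (S − I)·e^(rT) = (59.25 − 3.9945) · e^(0.0469·15/12)
= 55.2555 · e^0.058625 = 55.2555 × 1.060378 = €58.59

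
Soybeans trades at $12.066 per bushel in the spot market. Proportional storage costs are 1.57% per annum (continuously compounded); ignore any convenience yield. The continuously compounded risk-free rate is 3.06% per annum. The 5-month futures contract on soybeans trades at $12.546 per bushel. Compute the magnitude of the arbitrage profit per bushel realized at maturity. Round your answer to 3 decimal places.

$0.245 per bushel

Fair futures: F* = S·e^(carry·T), with carry = (r + u) = 0.0306 + 0.0157 = 0.0463
F* = 12.066 · e^(0.0463 × 5/12) = 12.066 · e^0.019292 = 12.066 × 1.019479 = $12.3010
Market $12.546 > fair $12.3010: forward overpriced → cash-and-carry (buy spot, short the forward).
At maturity, profit = |F_mkt − F*| = |12.546 − 12.3010| = $0.245 per bushel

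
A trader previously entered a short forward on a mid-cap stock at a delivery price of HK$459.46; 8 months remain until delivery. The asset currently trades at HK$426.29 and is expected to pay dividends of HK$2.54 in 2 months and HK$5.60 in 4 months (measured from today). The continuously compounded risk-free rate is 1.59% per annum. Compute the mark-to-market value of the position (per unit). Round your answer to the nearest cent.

HK$36.43

PV(remaining dividends) I = 2.54·e^(−0.0159·2/12) + 5.60·e^(−0.0159·4/12) = 8.1037
Current forward F = (S − I)·e^(rT) = (426.29 − 8.1037)·e^(0.0159·8/12) = 418.1863 × 1.010656 = 422.6425
Value (long) = (F − K)·e^(−rT) = (422.6425 − 459.46) × 0.989456 = -36.4293
Short position value = −(long value) = HK$36.43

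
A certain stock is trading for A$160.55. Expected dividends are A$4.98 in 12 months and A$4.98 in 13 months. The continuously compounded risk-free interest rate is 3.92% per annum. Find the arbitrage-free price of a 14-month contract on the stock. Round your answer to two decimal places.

A$158.05

PV(dividends) I = 4.98·e^(−0.0392·12/12) + 4.98·e^(−0.0392·13/12)
I = 4.7886 + 4.7729 = 9.5615
F = (S − I)·e^(rT) = (160.55 − 9.5615) · e^(0.0392·14/12)
= 150.9885 · e^0.045733 = 150.9885 × 1.046795 = A$158.05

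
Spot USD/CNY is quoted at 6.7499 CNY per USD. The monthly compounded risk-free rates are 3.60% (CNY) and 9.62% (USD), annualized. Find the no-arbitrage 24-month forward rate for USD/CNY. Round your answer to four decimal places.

5.9882

By covered interest parity, F = S · (1+r_CNY/12)^(12T) / (1+r_USD/12)^(12T)
= 6.7499 × 1.074540 / 1.211226 = 6.7499 × 0.887151
F = 5.9882 CNY per USD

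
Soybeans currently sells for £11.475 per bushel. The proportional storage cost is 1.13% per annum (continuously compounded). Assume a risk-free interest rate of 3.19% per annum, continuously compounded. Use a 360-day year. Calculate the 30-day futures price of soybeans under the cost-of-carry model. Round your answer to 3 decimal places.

Net carry = r + u − y = 0.0319 + 0.0113 − 0.0000 = 0.0432
F = S·e^((r+u−y)T) = 11.475 · e^(0.0432 × 30/360) = 11.475 · e^0.003600
= 11.475 × 1.003606 = £11.516 per bushel

£11.516 per bushel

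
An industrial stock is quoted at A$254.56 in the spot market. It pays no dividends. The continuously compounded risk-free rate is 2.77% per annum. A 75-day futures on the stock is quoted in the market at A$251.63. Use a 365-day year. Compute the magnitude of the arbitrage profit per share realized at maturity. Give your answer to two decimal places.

A$4.38 per share

Fair futures: F* = S·e^(carry·T), with carry = r = 0.0277
F* = 254.56 · e^(0.0277 × 75/365) = 254.56 · e^0.005692 = 254.56 × 1.005708 = A$256.0130
Market A$251.63 < fair A$256.0130: forward underpriced → reverse cash-and-carry (short spot, go long the forward).
At maturity, profit = |F_mkt − F*| = |251.63 − 256.0130| = A$4.38 per share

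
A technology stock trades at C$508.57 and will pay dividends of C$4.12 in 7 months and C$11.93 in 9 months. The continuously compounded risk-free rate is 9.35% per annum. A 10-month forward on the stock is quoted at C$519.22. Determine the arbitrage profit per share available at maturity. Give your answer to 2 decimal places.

C$14.32 per share

PV(dividends) I = 4.12·e^(−0.0935·7/12) + 11.93·e^(−0.0935·9/12) = 15.0234
Fair forward F* = (S − I)·e^(rT) = (508.57 − 15.0234)·e^0.077917 = 493.5466 × 1.081033 = 533.5402
Market C$519.22 < fair 533.5402: forward underpriced → reverse cash-and-carry (short the stock, invest proceeds at r, pay the dividends, go long the forward).
Profit at T = |F_mkt − F*| = |519.22 − 533.5402| = C$14.32 per share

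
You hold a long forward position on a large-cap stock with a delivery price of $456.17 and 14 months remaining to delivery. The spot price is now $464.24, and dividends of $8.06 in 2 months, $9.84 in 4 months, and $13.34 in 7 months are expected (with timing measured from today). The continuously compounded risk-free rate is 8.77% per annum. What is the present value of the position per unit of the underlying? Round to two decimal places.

PV(remaining dividends) I = 8.06·e^(−0.0877·2/12) + 9.84·e^(−0.0877·4/12) + 13.34·e^(−0.0877·7/12) = 30.1743
Current forward F = (S − I)·e^(rT) = (464.24 − 30.1743)·e^(0.0877·14/12) = 434.0657 × 1.107734 = 480.8293
Value (long) = (F − K)·e^(−rT) = (480.8293 − 456.17) × 0.902744 = 22.2610
Value = $22.26

$22.26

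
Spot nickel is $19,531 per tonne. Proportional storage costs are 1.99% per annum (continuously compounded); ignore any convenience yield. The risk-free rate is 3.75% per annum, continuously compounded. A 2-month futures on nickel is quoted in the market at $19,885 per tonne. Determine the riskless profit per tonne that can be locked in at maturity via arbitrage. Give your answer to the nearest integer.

Fair futures: F* = S·e^(carry·T), with carry = (r + u) = 0.0375 + 0.0199 = 0.0574
F* = 19531 · e^(0.0574 × 2/12) = 19531 · e^0.009567 = 19531 × 1.009613 = $19718.7515
Market $19885 > fair $19718.7515: forward overpriced → cash-and-carry (buy spot, short the forward).
At maturity, profit = |F_mkt − F*| = |19885 − 19718.7515| = $166 per tonne

$166 per tonne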